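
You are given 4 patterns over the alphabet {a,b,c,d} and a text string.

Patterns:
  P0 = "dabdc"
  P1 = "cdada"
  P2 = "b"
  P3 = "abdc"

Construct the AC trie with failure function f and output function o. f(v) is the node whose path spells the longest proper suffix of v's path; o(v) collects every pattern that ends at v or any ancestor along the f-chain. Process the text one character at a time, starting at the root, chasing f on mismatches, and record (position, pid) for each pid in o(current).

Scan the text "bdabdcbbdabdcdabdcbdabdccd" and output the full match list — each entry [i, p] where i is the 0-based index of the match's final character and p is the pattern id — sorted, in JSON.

Construct AC machine:
Trie nodes:
  n0 'ε': a→12 b→11 c→6 d→1
  n1 'd': a→2
  n2 'da': b→3
  n3 'dab': d→4
  n4 'dabd': c→5
  n5 'dabdc': ·  ←P0
  n6 'c': d→7
  n7 'cd': a→8
  n8 'cda': d→9
  n9 'cdad': a→10
  n10 'cdada': ·  ←P1
  n11 'b': ·  ←P2
  n12 'a': b→13
  n13 'ab': d→14
  n14 'abd': c→15
  n15 'abdc': ·  ←P3

BFS fail/out derivation:
  fail(1) 'd': from fail(0)=0 chase 'd': 0 ⇒ 0;  out=∅∪out(0)=∅
  fail(6) 'c': from fail(0)=0 chase 'c': 0 ⇒ 0;  out=∅∪out(0)=∅
  fail(11) 'b': from fail(0)=0 chase 'b': 0 ⇒ 0;  out={2}∪out(0)={2}
  fail(12) 'a': from fail(0)=0 chase 'a': 0 ⇒ 0;  out=∅∪out(0)=∅
  fail(2) 'da': from fail(1)=0 chase 'a': 0 ⇒ 12;  out=∅∪out(12)=∅
  fail(7) 'cd': from fail(6)=0 chase 'd': 0 ⇒ 1;  out=∅∪out(1)=∅
  fail(13) 'ab': from fail(12)=0 chase 'b': 0 ⇒ 11;  out=∅∪out(11)={2}
  fail(3) 'dab': from fail(2)=12 chase 'b': 12 ⇒ 13;  out=∅∪out(13)={2}
  fail(8) 'cda': from fail(7)=1 chase 'a': 1 ⇒ 2;  out=∅∪out(2)=∅
  fail(14) 'abd': from fail(13)=11 chase 'd': 11→0 ⇒ 1;  out=∅∪out(1)=∅
  fail(4) 'dabd': from fail(3)=13 chase 'd': 13 ⇒ 14;  out=∅∪out(14)=∅
  fail(9) 'cdad': from fail(8)=2 chase 'd': 2→12→0 ⇒ 1;  out=∅∪out(1)=∅
  fail(15) 'abdc': from fail(14)=1 chase 'c': 1→0 ⇒ 6;  out={3}∪out(6)={3}
  fail(5) 'dabdc': from fail(4)=14 chase 'c': 14 ⇒ 15;  out={0}∪out(15)={0,3}
  fail(10) 'cdada': from fail(9)=1 chase 'a': 1 ⇒ 2;  out={1}∪out(2)={1}

Text stream:
[0] read 'b'  n0⇒n11  emit P2@[0:0]
[1] read 'd'  n11⇒n1 (via fail)
[2] read 'a'  n1⇒n2
[3] read 'b'  n2⇒n3  emit P2@[3:3]
[4] read 'd'  n3⇒n4
[5] read 'c'  n4⇒n5  emit P0@[1:5],P3@[2:5]
[6] read 'b'  n5⇒n11 (via fail)  emit P2@[6:6]
[7] read 'b'  n11⇒n11 (via fail)  emit P2@[7:7]
[8] read 'd'  n11⇒n1 (via fail)
[9] read 'a'  n1⇒n2
[10] read 'b'  n2⇒n3  emit P2@[10:10]
[11] read 'd'  n3⇒n4
[12] read 'c'  n4⇒n5  emit P0@[8:12],P3@[9:12]
[13] read 'd'  n5⇒n7 (via fail)
[14] read 'a'  n7⇒n8
[15] read 'b'  n8⇒n3 (via fail)  emit P2@[15:15]
[16] read 'd'  n3⇒n4
[17] read 'c'  n4⇒n5  emit P0@[13:17],P3@[14:17]
[18] read 'b'  n5⇒n11 (via fail)  emit P2@[18:18]
[19] read 'd'  n11⇒n1 (via fail)
[20] read 'a'  n1⇒n2
[21] read 'b'  n2⇒n3  emit P2@[21:21]
[22] read 'd'  n3⇒n4
[23] read 'c'  n4⇒n5  emit P0@[19:23],P3@[20:23]
[24] read 'c'  n5⇒n6 (via fail)
[25] read 'd'  n6⇒n7

Result: [[0,2],[3,2],[5,0],[5,3],[6,2],[7,2],[10,2],[12,0],[12,3],[15,2],[17,0],[17,3],[18,2],[21,2],[23,0],[23,3]]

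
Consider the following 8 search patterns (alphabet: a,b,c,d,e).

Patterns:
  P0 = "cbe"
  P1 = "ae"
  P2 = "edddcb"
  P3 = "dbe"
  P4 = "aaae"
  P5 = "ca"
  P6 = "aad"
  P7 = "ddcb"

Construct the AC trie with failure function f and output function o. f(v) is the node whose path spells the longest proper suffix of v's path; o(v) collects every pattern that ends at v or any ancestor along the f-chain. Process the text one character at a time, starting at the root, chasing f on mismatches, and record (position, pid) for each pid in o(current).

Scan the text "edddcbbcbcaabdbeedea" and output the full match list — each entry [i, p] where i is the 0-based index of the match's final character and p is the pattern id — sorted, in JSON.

Construct AC machine:
Trie nodes:
  0='ε' goto a→4 c→1 d→12 e→6
  1='c' goto a→18 b→2
  2='cb' goto e→3
  3='cbe' goto ·  [P0 ends]
  4='a' goto a→15 e→5
  5='ae' goto ·  [P1 ends]
  6='e' goto d→7
  7='ed' goto d→8
  8='edd' goto d→9
  9='eddd' goto c→10
  10='edddc' goto b→11
  11='edddcb' goto ·  [P2 ends]
  12='d' goto b→13 d→20
  13='db' goto e→14
  14='dbe' goto ·  [P3 ends]
  15='aa' goto a→16 d→19
  16='aaa' goto e→17
  17='aaae' goto ·  [P4 ends]
  18='ca' goto ·  [P5 ends]
  19='aad' goto ·  [P6 ends]
  20='dd' goto c→21
  21='ddc' goto b→22
  22='ddcb' goto ·  [P7 ends]

BFS fail/out derivation:
  fail(1) 'c': from fail(0)=0 chase 'c': 0 ⇒ 0;  out=∅∪out(0)=∅
  fail(4) 'a': from fail(0)=0 chase 'a': 0 ⇒ 0;  out=∅∪out(0)=∅
  fail(6) 'e': from fail(0)=0 chase 'e': 0 ⇒ 0;  out=∅∪out(0)=∅
  fail(12) 'd': from fail(0)=0 chase 'd': 0 ⇒ 0;  out=∅∪out(0)=∅
  fail(2) 'cb': from fail(1)=0 chase 'b': 0 ⇒ 0;  out=∅∪out(0)=∅
  fail(5) 'ae': from fail(4)=0 chase 'e': 0 ⇒ 6;  out={1}∪out(6)={1}
  fail(7) 'ed': from fail(6)=0 chase 'd': 0 ⇒ 12;  out=∅∪out(12)=∅
  fail(13) 'db': from fail(12)=0 chase 'b': 0 ⇒ 0;  out=∅∪out(0)=∅
  fail(15) 'aa': from fail(4)=0 chase 'a': 0 ⇒ 4;  out=∅∪out(4)=∅
  fail(18) 'ca': from fail(1)=0 chase 'a': 0 ⇒ 4;  out={5}∪out(4)={5}
  fail(20) 'dd': from fail(12)=0 chase 'd': 0 ⇒ 12;  out=∅∪out(12)=∅
  fail(3) 'cbe': from fail(2)=0 chase 'e': 0 ⇒ 6;  out={0}∪out(6)={0}
  fail(8) 'edd': from fail(7)=12 chase 'd': 12 ⇒ 20;  out=∅∪out(20)=∅
  fail(14) 'dbe': from fail(13)=0 chase 'e': 0 ⇒ 6;  out={3}∪out(6)={3}
  fail(16) 'aaa': from fail(15)=4 chase 'a': 4 ⇒ 15;  out=∅∪out(15)=∅
  fail(19) 'aad': from fail(15)=4 chase 'd': 4→0 ⇒ 12;  out={6}∪out(12)={6}
  fail(21) 'ddc': from fail(20)=12 chase 'c': 12→0 ⇒ 1;  out=∅∪out(1)=∅
  fail(9) 'eddd': from fail(8)=20 chase 'd': 20→12 ⇒ 20;  out=∅∪out(20)=∅
  fail(17) 'aaae': from fail(16)=15 chase 'e': 15→4 ⇒ 5;  out={4}∪out(5)={1,4}
  fail(22) 'ddcb': from fail(21)=1 chase 'b': 1 ⇒ 2;  out={7}∪out(2)={7}
  fail(10) 'edddc': from fail(9)=20 chase 'c': 20 ⇒ 21;  out=∅∪out(21)=∅
  fail(11) 'edddcb': from fail(10)=21 chase 'b': 21 ⇒ 22;  out={2}∪out(22)={2,7}

Scan:
i=0 'e': node 0→6
i=1 'd': node 6→7
i=2 'd': node 7→8
i=3 'd': node 8→9
i=4 'c': node 9→10
i=5 'b': node 10→11  ** P2@[0:5],P7@[2:5]
i=6 'b': node 11→0 (via fail)
i=7 'c': node 0→1
i=8 'b': node 1→2
i=9 'c': node 2→1 (via fail)
i=10 'a': node 1→18  ** P5@[9:10]
i=11 'a': node 18→15 (via fail)
i=12 'b': node 15→0 (via fail)
i=13 'd': node 0→12
i=14 'b': node 12→13
i=15 'e': node 13→14  ** P3@[13:15]
i=16 'e': node 14→6 (via fail)
i=17 'd': node 6→7
i=18 'e': node 7→6 (via fail)
i=19 'a': node 6→4 (via fail)

Matches: [[5,2],[5,7],[10,5],[15,3]]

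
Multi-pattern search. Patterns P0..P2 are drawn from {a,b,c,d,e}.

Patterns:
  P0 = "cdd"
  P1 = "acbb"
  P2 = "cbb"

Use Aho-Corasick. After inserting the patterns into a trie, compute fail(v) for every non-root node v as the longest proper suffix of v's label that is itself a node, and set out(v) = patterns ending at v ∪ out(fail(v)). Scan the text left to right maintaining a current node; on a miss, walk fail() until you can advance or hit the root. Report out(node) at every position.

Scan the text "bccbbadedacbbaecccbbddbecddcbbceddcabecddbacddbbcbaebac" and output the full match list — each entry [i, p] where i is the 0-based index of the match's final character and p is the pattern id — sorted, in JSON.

Build automaton:
Trie (insert patterns):
  n0 'ε': a→4 c→1
  n1 'c': b→8 d→2
  n2 'cd': d→3
  n3 'cdd': ·  ←P0
  n4 'a': c→5
  n5 'ac': b→6
  n6 'acb': b→7
  n7 'acbb': ·  ←P1
  n8 'cb': b→9
  n9 'cbb': ·  ←P2

Failure links (BFS by depth):
  n1('c'): parent n0 fail=0; on 'c' 0 → fail=0;  out ∅∪∅=∅
  n4('a'): parent n0 fail=0; on 'a' 0 → fail=0;  out ∅∪∅=∅
  n2('cd'): parent n1 fail=0; on 'd' 0 → fail=0;  out ∅∪∅=∅
  n5('ac'): parent n4 fail=0; on 'c' 0 → fail=1;  out ∅∪∅=∅
  n8('cb'): parent n1 fail=0; on 'b' 0 → fail=0;  out ∅∪∅=∅
  n3('cdd'): parent n2 fail=0; on 'd' 0 → fail=0;  out {0}∪∅={0}
  n6('acb'): parent n5 fail=1; on 'b' 1 → fail=8;  out ∅∪∅=∅
  n9('cbb'): parent n8 fail=0; on 'b' 0 → fail=0;  out {2}∪∅={2}
  n7('acbb'): parent n6 fail=8; on 'b' 8 → fail=9;  out {1}∪{2}={1,2}

Scan:
pos 0 'b': at 0
pos 1 'c': at 1
pos 2 'c': at 1 ·f
pos 3 'b': at 8
pos 4 'b': at 9  → match P2@[2:4]
pos 5 'a': at 4 ·f
pos 6 'd': at 0 ·f
pos 7 'e': at 0
pos 8 'd': at 0
pos 9 'a': at 4
pos 10 'c': at 5
pos 11 'b': at 6
pos 12 'b': at 7  → match P1@[9:12],P2@[10:12]
pos 13 'a': at 4 ·f
pos 14 'e': at 0 ·f
pos 15 'c': at 1
pos 16 'c': at 1 ·f
pos 17 'c': at 1 ·f
pos 18 'b': at 8
pos 19 'b': at 9  → match P2@[17:19]
pos 20 'd': at 0 ·f
pos 21 'd': at 0
pos 22 'b': at 0
pos 23 'e': at 0
pos 24 'c': at 1
pos 25 'd': at 2
pos 26 'd': at 3  → match P0@[24:26]
pos 27 'c': at 1 ·f
pos 28 'b': at 8
pos 29 'b': at 9  → match P2@[27:29]
pos 30 'c': at 1 ·f
pos 31 'e': at 0 ·f
pos 32 'd': at 0
pos 33 'd': at 0
pos 34 'c': at 1
pos 35 'a': at 4 ·f
pos 36 'b': at 0 ·f
pos 37 'e': at 0
pos 38 'c': at 1
pos 39 'd': at 2
pos 40 'd': at 3  → match P0@[38:40]
pos 41 'b': at 0 ·f
pos 42 'a': at 4
pos 43 'c': at 5
pos 44 'd': at 2 ·f
pos 45 'd': at 3  → match P0@[43:45]
pos 46 'b': at 0 ·f
pos 47 'b': at 0
pos 48 'c': at 1
pos 49 'b': at 8
pos 50 'a': at 4 ·f
pos 51 'e': at 0 ·f
pos 52 'b': at 0
pos 53 'a': at 4
pos 54 'c': at 5

All matches (sorted): [[4,2],[12,1],[12,2],[19,2],[26,0],[29,2],[40,0],[45,0]]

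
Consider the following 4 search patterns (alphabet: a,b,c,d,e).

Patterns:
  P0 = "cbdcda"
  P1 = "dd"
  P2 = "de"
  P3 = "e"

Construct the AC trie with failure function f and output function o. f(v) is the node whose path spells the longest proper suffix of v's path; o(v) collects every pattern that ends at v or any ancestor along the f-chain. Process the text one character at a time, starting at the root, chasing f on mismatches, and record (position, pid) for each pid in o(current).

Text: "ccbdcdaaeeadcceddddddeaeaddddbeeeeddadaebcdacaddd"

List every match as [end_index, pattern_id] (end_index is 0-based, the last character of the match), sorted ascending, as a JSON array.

Build automaton:
Trie (insert patterns):
  0='ε' goto c→1 d→7 e→10
  1='c' goto b→2
  2='cb' goto d→3
  3='cbd' goto c→4
  4='cbdc' goto d→5
  5='cbdcd' goto a→6
  6='cbdcda' goto ·  [P0 ends]
  7='d' goto d→8 e→9
  8='dd' goto ·  [P1 ends]
  9='de' goto ·  [P2 ends]
  10='e' goto ·  [P3 ends]

Failure links (BFS by depth):
  fail(1) 'c': from fail(0)=0 chase 'c': 0 ⇒ 0;  out=∅∪out(0)=∅
  fail(7) 'd': from fail(0)=0 chase 'd': 0 ⇒ 0;  out=∅∪out(0)=∅
  fail(10) 'e': from fail(0)=0 chase 'e': 0 ⇒ 0;  out={3}∪out(0)={3}
  fail(2) 'cb': from fail(1)=0 chase 'b': 0 ⇒ 0;  out=∅∪out(0)=∅
  fail(8) 'dd': from fail(7)=0 chase 'd': 0 ⇒ 7;  out={1}∪out(7)={1}
  fail(9) 'de': from fail(7)=0 chase 'e': 0 ⇒ 10;  out={2}∪out(10)={2,3}
  fail(3) 'cbd': from fail(2)=0 chase 'd': 0 ⇒ 7;  out=∅∪out(7)=∅
  fail(4) 'cbdc': from fail(3)=7 chase 'c': 7→0 ⇒ 1;  out=∅∪out(1)=∅
  fail(5) 'cbdcd': from fail(4)=1 chase 'd': 1→0 ⇒ 7;  out=∅∪out(7)=∅
  fail(6) 'cbdcda': from fail(5)=7 chase 'a': 7→0 ⇒ 0;  out={0}∪out(0)={0}

Text stream:
i=0 'c': node 0→1
i=1 'c': node 1→1 (fail-walked)
i=2 'b': node 1→2
i=3 'd': node 2→3
i=4 'c': node 3→4
i=5 'd': node 4→5
i=6 'a': node 5→6  ** P0@[1:6]
i=7 'a': node 6→0 (fail-walked)
i=8 'e': node 0→10  ** P3@[8:8]
i=9 'e': node 10→10 (fail-walked)  ** P3@[9:9]
i=10 'a': node 10→0 (fail-walked)
i=11 'd': node 0→7
i=12 'c': node 7→1 (fail-walked)
i=13 'c': node 1→1 (fail-walked)
i=14 'e': node 1→10 (fail-walked)  ** P3@[14:14]
i=15 'd': node 10→7 (fail-walked)
i=16 'd': node 7→8  ** P1@[15:16]
i=17 'd': node 8→8 (fail-walked)  ** P1@[16:17]
i=18 'd': node 8→8 (fail-walked)  ** P1@[17:18]
i=19 'd': node 8→8 (fail-walked)  ** P1@[18:19]
i=20 'd': node 8→8 (fail-walked)  ** P1@[19:20]
i=21 'e': node 8→9 (fail-walked)  ** P2@[20:21],P3@[21:21]
i=22 'a': node 9→0 (fail-walked)
i=23 'e': node 0→10  ** P3@[23:23]
i=24 'a': node 10→0 (fail-walked)
i=25 'd': node 0→7
i=26 'd': node 7→8  ** P1@[25:26]
i=27 'd': node 8→8 (fail-walked)  ** P1@[26:27]
i=28 'd': node 8→8 (fail-walked)  ** P1@[27:28]
i=29 'b': node 8→0 (fail-walked)
i=30 'e': node 0→10  ** P3@[30:30]
i=31 'e': node 10→10 (fail-walked)  ** P3@[31:31]
i=32 'e': node 10→10 (fail-walked)  ** P3@[32:32]
i=33 'e': node 10→10 (fail-walked)  ** P3@[33:33]
i=34 'd': node 10→7 (fail-walked)
i=35 'd': node 7→8  ** P1@[34:35]
i=36 'a': node 8→0 (fail-walked)
i=37 'd': node 0→7
i=38 'a': node 7→0 (fail-walked)
i=39 'e': node 0→10  ** P3@[39:39]
i=40 'b': node 10→0 (fail-walked)
i=41 'c': node 0→1
i=42 'd': node 1→7 (fail-walked)
i=43 'a': node 7→0 (fail-walked)
i=44 'c': node 0→1
i=45 'a': node 1→0 (fail-walked)
i=46 'd': node 0→7
i=47 'd': node 7→8  ** P1@[46:47]
i=48 'd': node 8→8 (fail-walked)  ** P1@[47:48]

All matches (sorted): [[6,0],[8,3],[9,3],[14,3],[16,1],[17,1],[18,1],[19,1],[20,1],[21,2],[21,3],[23,3],[26,1],[27,1],[28,1],[30,3],[31,3],[32,3],[33,3],[35,1],[39,3],[47,1],[48,1]]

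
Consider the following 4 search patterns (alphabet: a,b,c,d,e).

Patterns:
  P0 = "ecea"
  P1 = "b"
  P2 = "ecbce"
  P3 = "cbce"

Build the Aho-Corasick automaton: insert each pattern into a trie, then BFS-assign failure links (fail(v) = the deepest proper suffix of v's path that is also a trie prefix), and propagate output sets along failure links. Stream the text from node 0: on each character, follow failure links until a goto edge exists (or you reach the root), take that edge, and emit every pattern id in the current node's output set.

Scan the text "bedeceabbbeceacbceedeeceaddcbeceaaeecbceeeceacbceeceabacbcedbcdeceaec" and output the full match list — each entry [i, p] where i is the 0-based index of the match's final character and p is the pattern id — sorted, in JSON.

Construct AC machine:
Trie nodes:
  n0 'ε': b→5 c→9 e→1
  n1 'e': c→2
  n2 'ec': b→6 e→3
  n3 'ece': a→4
  n4 'ecea': ·  [P0 ends]
  n5 'b': ·  [P1 ends]
  n6 'ecb': c→7
  n7 'ecbc': e→8
  n8 'ecbce': ·  [P2 ends]
  n9 'c': b→10
  n10 'cb': c→11
  n11 'cbc': e→12
  n12 'cbce': ·  [P3 ends]

Failure links (BFS by depth):
  n1('e'): parent n0 fail=0; on 'e' 0 → fail=0;  out ∅∪∅=∅
  n5('b'): parent n0 fail=0; on 'b' 0 → fail=0;  out {1}∪∅={1}
  n9('c'): parent n0 fail=0; on 'c' 0 → fail=0;  out ∅∪∅=∅
  n2('ec'): parent n1 fail=0; on 'c' 0 → fail=9;  out ∅∪∅=∅
  n10('cb'): parent n9 fail=0; on 'b' 0 → fail=5;  out ∅∪{1}={1}
  n3('ece'): parent n2 fail=9; on 'e' 9→0 → fail=1;  out ∅∪∅=∅
  n6('ecb'): parent n2 fail=9; on 'b' 9 → fail=10;  out ∅∪{1}={1}
  n11('cbc'): parent n10 fail=5; on 'c' 5→0 → fail=9;  out ∅∪∅=∅
  n4('ecea'): parent n3 fail=1; on 'a' 1→0 → fail=0;  out {0}∪∅={0}
  n7('ecbc'): parent n6 fail=10; on 'c' 10 → fail=11;  out ∅∪∅=∅
  n12('cbce'): parent n11 fail=9; on 'e' 9→0 → fail=1;  out {3}∪∅={3}
  n8('ecbce'): parent n7 fail=11; on 'e' 11 → fail=12;  out {2}∪{3}={2,3}

Text stream:
i=0 'b': node 0→5  emit P1@[0:0]
i=1 'e': node 5→1 ·f
i=2 'd': node 1→0 ·f
i=3 'e': node 0→1
i=4 'c': node 1→2
i=5 'e': node 2→3
i=6 'a': node 3→4  emit P0@[3:6]
i=7 'b': node 4→5 ·f  emit P1@[7:7]
i=8 'b': node 5→5 ·f  emit P1@[8:8]
i=9 'b': node 5→5 ·f  emit P1@[9:9]
i=10 'e': node 5→1 ·f
i=11 'c': node 1→2
i=12 'e': node 2→3
i=13 'a': node 3→4  emit P0@[10:13]
i=14 'c': node 4→9 ·f
i=15 'b': node 9→10  emit P1@[15:15]
i=16 'c': node 10→11
i=17 'e': node 11→12  emit P3@[14:17]
i=18 'e': node 12→1 ·f
i=19 'd': node 1→0 ·f
i=20 'e': node 0→1
i=21 'e': node 1→1 ·f
i=22 'c': node 1→2
i=23 'e': node 2→3
i=24 'a': node 3→4  emit P0@[21:24]
i=25 'd': node 4→0 ·f
i=26 'd': node 0→0
i=27 'c': node 0→9
i=28 'b': node 9→10  emit P1@[28:28]
i=29 'e': node 10→1 ·f
i=30 'c': node 1→2
i=31 'e': node 2→3
i=32 'a': node 3→4  emit P0@[29:32]
i=33 'a': node 4→0 ·f
i=34 'e': node 0→1
i=35 'e': node 1→1 ·f
i=36 'c': node 1→2
i=37 'b': node 2→6  emit P1@[37:37]
i=38 'c': node 6→7
i=39 'e': node 7→8  emit P2@[35:39],P3@[36:39]
i=40 'e': node 8→1 ·f
i=41 'e': node 1→1 ·f
i=42 'c': node 1→2
i=43 'e': node 2→3
i=44 'a': node 3→4  emit P0@[41:44]
i=45 'c': node 4→9 ·f
i=46 'b': node 9→10  emit P1@[46:46]
i=47 'c': node 10→11
i=48 'e': node 11→12  emit P3@[45:48]
i=49 'e': node 12→1 ·f
i=50 'c': node 1→2
i=51 'e': node 2→3
i=52 'a': node 3→4  emit P0@[49:52]
i=53 'b': node 4→5 ·f  emit P1@[53:53]
i=54 'a': node 5→0 ·f
i=55 'c': node 0→9
i=56 'b': node 9→10  emit P1@[56:56]
i=57 'c': node 10→11
i=58 'e': node 11→12  emit P3@[55:58]
i=59 'd': node 12→0 ·f
i=60 'b': node 0→5  emit P1@[60:60]
i=61 'c': node 5→9 ·f
i=62 'd': node 9→0 ·f
i=63 'e': node 0→1
i=64 'c': node 1→2
i=65 'e': node 2→3
i=66 'a': node 3→4  emit P0@[63:66]
i=67 'e': node 4→1 ·f
i=68 'c': node 1→2

Matches: [[0,1],[6,0],[7,1],[8,1],[9,1],[13,0],[15,1],[17,3],[24,0],[28,1],[32,0],[37,1],[39,2],[39,3],[44,0],[46,1],[48,3],[52,0],[53,1],[56,1],[58,3],[60,1],[66,0]]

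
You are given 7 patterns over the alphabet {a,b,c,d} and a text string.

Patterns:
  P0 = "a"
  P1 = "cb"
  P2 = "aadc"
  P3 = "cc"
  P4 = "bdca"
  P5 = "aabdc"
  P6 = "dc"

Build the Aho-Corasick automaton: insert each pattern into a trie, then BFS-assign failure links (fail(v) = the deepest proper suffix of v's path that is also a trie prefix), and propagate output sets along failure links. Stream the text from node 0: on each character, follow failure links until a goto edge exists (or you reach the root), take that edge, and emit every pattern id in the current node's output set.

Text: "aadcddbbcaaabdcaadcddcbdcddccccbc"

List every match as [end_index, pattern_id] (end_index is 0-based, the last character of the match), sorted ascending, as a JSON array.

Build automaton:
Trie nodes:
  n0 'ε': a→1 b→8 c→2 d→15
  n1 'a': a→4  ←P0
  n2 'c': b→3 c→7
  n3 'cb': ·  ←P1
  n4 'aa': b→12 d→5
  n5 'aad': c→6
  n6 'aadc': ·  ←P2
  n7 'cc': ·  ←P3
  n8 'b': d→9
  n9 'bd': c→10
  n10 'bdc': a→11
  n11 'bdca': ·  ←P4
  n12 'aab': d→13
  n13 'aabd': c→14
  n14 'aabdc': ·  ←P5
  n15 'd': c→16
  n16 'dc': ·  ←P6

BFS fail/out derivation:
  fail(1) 'a': from fail(0)=0 chase 'a': 0 ⇒ 0;  out={0}∪out(0)={0}
  fail(2) 'c': from fail(0)=0 chase 'c': 0 ⇒ 0;  out=∅∪out(0)=∅
  fail(8) 'b': from fail(0)=0 chase 'b': 0 ⇒ 0;  out=∅∪out(0)=∅
  fail(15) 'd': from fail(0)=0 chase 'd': 0 ⇒ 0;  out=∅∪out(0)=∅
  fail(3) 'cb': from fail(2)=0 chase 'b': 0 ⇒ 8;  out={1}∪out(8)={1}
  fail(4) 'aa': from fail(1)=0 chase 'a': 0 ⇒ 1;  out=∅∪out(1)={0}
  fail(7) 'cc': from fail(2)=0 chase 'c': 0 ⇒ 2;  out={3}∪out(2)={3}
  fail(9) 'bd': from fail(8)=0 chase 'd': 0 ⇒ 15;  out=∅∪out(15)=∅
  fail(16) 'dc': from fail(15)=0 chase 'c': 0 ⇒ 2;  out={6}∪out(2)={6}
  fail(5) 'aad': from fail(4)=1 chase 'd': 1→0 ⇒ 15;  out=∅∪out(15)=∅
  fail(10) 'bdc': from fail(9)=15 chase 'c': 15 ⇒ 16;  out=∅∪out(16)={6}
  fail(12) 'aab': from fail(4)=1 chase 'b': 1→0 ⇒ 8;  out=∅∪out(8)=∅
  fail(6) 'aadc': from fail(5)=15 chase 'c': 15 ⇒ 16;  out={2}∪out(16)={2,6}
  fail(11) 'bdca': from fail(10)=16 chase 'a': 16→2→0 ⇒ 1;  out={4}∪out(1)={0,4}
  fail(13) 'aabd': from fail(12)=8 chase 'd': 8 ⇒ 9;  out=∅∪out(9)=∅
  fail(14) 'aabdc': from fail(13)=9 chase 'c': 9 ⇒ 10;  out={5}∪out(10)={5,6}

Run:
i=0 'a': node 0→1  emit P0@[0:0]
i=1 'a': node 1→4  emit P0@[1:1]
i=2 'd': node 4→5
i=3 'c': node 5→6  emit P2@[0:3],P6@[2:3]
i=4 'd': node 6→15 (fail-walked)
i=5 'd': node 15→15 (fail-walked)
i=6 'b': node 15→8 (fail-walked)
i=7 'b': node 8→8 (fail-walked)
i=8 'c': node 8→2 (fail-walked)
i=9 'a': node 2→1 (fail-walked)  emit P0@[9:9]
i=10 'a': node 1→4  emit P0@[10:10]
i=11 'a': node 4→4 (fail-walked)  emit P0@[11:11]
i=12 'b': node 4→12
i=13 'd': node 12→13
i=14 'c': node 13→14  emit P5@[10:14],P6@[13:14]
i=15 'a': node 14→11 (fail-walked)  emit P0@[15:15],P4@[12:15]
i=16 'a': node 11→4 (fail-walked)  emit P0@[16:16]
i=17 'd': node 4→5
i=18 'c': node 5→6  emit P2@[15:18],P6@[17:18]
i=19 'd': node 6→15 (fail-walked)
i=20 'd': node 15→15 (fail-walked)
i=21 'c': node 15→16  emit P6@[20:21]
i=22 'b': node 16→3 (fail-walked)  emit P1@[21:22]
i=23 'd': node 3→9 (fail-walked)
i=24 'c': node 9→10  emit P6@[23:24]
i=25 'd': node 10→15 (fail-walked)
i=26 'd': node 15→15 (fail-walked)
i=27 'c': node 15→16  emit P6@[26:27]
i=28 'c': node 16→7 (fail-walked)  emit P3@[27:28]
i=29 'c': node 7→7 (fail-walked)  emit P3@[28:29]
i=30 'c': node 7→7 (fail-walked)  emit P3@[29:30]
i=31 'b': node 7→3 (fail-walked)  emit P1@[30:31]
i=32 'c': node 3→2 (fail-walked)

Matches: [[0,0],[1,0],[3,2],[3,6],[9,0],[10,0],[11,0],[14,5],[14,6],[15,0],[15,4],[16,0],[18,2],[18,6],[21,6],[22,1],[24,6],[27,6],[28,3],[29,3],[30,3],[31,1]]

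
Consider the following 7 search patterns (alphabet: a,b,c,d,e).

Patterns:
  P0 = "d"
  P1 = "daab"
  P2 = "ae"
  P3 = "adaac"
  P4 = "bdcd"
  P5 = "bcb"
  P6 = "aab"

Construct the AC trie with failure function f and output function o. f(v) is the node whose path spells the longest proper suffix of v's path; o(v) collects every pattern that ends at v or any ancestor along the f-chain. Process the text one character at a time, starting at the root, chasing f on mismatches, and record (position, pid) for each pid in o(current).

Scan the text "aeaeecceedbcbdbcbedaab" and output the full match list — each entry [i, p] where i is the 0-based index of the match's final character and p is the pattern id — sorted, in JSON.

Build:
Trie (insert patterns):
  0='ε' goto a→5 b→11 d→1
  1='d' goto a→2  [P0 ends]
  2='da' goto a→3
  3='daa' goto b→4
  4='daab' goto ·  [P1 ends]
  5='a' goto a→17 d→7 e→6
  6='ae' goto ·  [P2 ends]
  7='ad' goto a→8
  8='ada' goto a→9
  9='adaa' goto c→10
  10='adaac' goto ·  [P3 ends]
  11='b' goto c→15 d→12
  12='bd' goto c→13
  13='bdc' goto d→14
  14='bdcd' goto ·  [P4 ends]
  15='bc' goto b→16
  16='bcb' goto ·  [P5 ends]
  17='aa' goto b→18
  18='aab' goto ·  [P6 ends]

Failure links (BFS by depth):
  fail(1) 'd': from fail(0)=0 chase 'd': 0 ⇒ 0;  out={0}∪out(0)={0}
  fail(5) 'a': from fail(0)=0 chase 'a': 0 ⇒ 0;  out=∅∪out(0)=∅
  fail(11) 'b': from fail(0)=0 chase 'b': 0 ⇒ 0;  out=∅∪out(0)=∅
  fail(2) 'da': from fail(1)=0 chase 'a': 0 ⇒ 5;  out=∅∪out(5)=∅
  fail(6) 'ae': from fail(5)=0 chase 'e': 0 ⇒ 0;  out={2}∪out(0)={2}
  fail(7) 'ad': from fail(5)=0 chase 'd': 0 ⇒ 1;  out=∅∪out(1)={0}
  fail(12) 'bd': from fail(11)=0 chase 'd': 0 ⇒ 1;  out=∅∪out(1)={0}
  fail(15) 'bc': from fail(11)=0 chase 'c': 0 ⇒ 0;  out=∅∪out(0)=∅
  fail(17) 'aa': from fail(5)=0 chase 'a': 0 ⇒ 5;  out=∅∪out(5)=∅
  fail(3) 'daa': from fail(2)=5 chase 'a': 5 ⇒ 17;  out=∅∪out(17)=∅
  fail(8) 'ada': from fail(7)=1 chase 'a': 1 ⇒ 2;  out=∅∪out(2)=∅
  fail(13) 'bdc': from fail(12)=1 chase 'c': 1→0 ⇒ 0;  out=∅∪out(0)=∅
  fail(16) 'bcb': from fail(15)=0 chase 'b': 0 ⇒ 11;  out={5}∪out(11)={5}
  fail(18) 'aab': from fail(17)=5 chase 'b': 5→0 ⇒ 11;  out={6}∪out(11)={6}
  fail(4) 'daab': from fail(3)=17 chase 'b': 17 ⇒ 18;  out={1}∪out(18)={1,6}
  fail(9) 'adaa': from fail(8)=2 chase 'a': 2 ⇒ 3;  out=∅∪out(3)=∅
  fail(14) 'bdcd': from fail(13)=0 chase 'd': 0 ⇒ 1;  out={4}∪out(1)={0,4}
  fail(10) 'adaac': from fail(9)=3 chase 'c': 3→17→5→0 ⇒ 0;  out={3}∪out(0)={3}

Text stream:
i=0 'a': node 0→5
i=1 'e': node 5→6  → match P2@[0:1]
i=2 'a': node 6→5 ·f
i=3 'e': node 5→6  → match P2@[2:3]
i=4 'e': node 6→0 ·f
i=5 'c': node 0→0
i=6 'c': node 0→0
i=7 'e': node 0→0
i=8 'e': node 0→0
i=9 'd': node 0→1  → match P0@[9:9]
i=10 'b': node 1→11 ·f
i=11 'c': node 11→15
i=12 'b': node 15→16  → match P5@[10:12]
i=13 'd': node 16→12 ·f  → match P0@[13:13]
i=14 'b': node 12→11 ·f
i=15 'c': node 11→15
i=16 'b': node 15→16  → match P5@[14:16]
i=17 'e': node 16→0 ·f
i=18 'd': node 0→1  → match P0@[18:18]
i=19 'a': node 1→2
i=20 'a': node 2→3
i=21 'b': node 3→4  → match P1@[18:21],P6@[19:21]

All matches (sorted): [[1,2],[3,2],[9,0],[12,5],[13,0],[16,5],[18,0],[21,1],[21,6]]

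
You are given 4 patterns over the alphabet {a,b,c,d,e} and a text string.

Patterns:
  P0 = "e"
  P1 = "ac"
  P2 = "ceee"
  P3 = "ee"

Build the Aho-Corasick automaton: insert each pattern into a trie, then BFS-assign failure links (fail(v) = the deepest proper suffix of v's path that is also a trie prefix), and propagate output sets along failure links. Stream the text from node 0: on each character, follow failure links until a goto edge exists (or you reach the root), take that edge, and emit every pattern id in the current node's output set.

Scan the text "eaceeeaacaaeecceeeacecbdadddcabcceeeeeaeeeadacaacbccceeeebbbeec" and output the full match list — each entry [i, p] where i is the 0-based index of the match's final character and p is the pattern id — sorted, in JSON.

Build:
Trie nodes:
  0='ε' goto a→2 c→4 e→1
  1='e' goto e→8  [P0 ends]
  2='a' goto c→3
  3='ac' goto ·  [P1 ends]
  4='c' goto e→5
  5='ce' goto e→6
  6='cee' goto e→7
  7='ceee' goto ·  [P2 ends]
  8='ee' goto ·  [P3 ends]

Failure links (BFS by depth):
  n1('e'): parent n0 fail=0; on 'e' 0 → fail=0;  out {0}∪∅={0}
  n2('a'): parent n0 fail=0; on 'a' 0 → fail=0;  out ∅∪∅=∅
  n4('c'): parent n0 fail=0; on 'c' 0 → fail=0;  out ∅∪∅=∅
  n3('ac'): parent n2 fail=0; on 'c' 0 → fail=4;  out {1}∪∅={1}
  n5('ce'): parent n4 fail=0; on 'e' 0 → fail=1;  out ∅∪{0}={0}
  n8('ee'): parent n1 fail=0; on 'e' 0 → fail=1;  out {3}∪{0}={0,3}
  n6('cee'): parent n5 fail=1; on 'e' 1 → fail=8;  out ∅∪{0,3}={0,3}
  n7('ceee'): parent n6 fail=8; on 'e' 8→1 → fail=8;  out {2}∪{0,3}={0,2,3}

Run:
[0] read 'e'  n0⇒n1  emit P0@[0:0]
[1] read 'a'  n1⇒n2 (via fail)
[2] read 'c'  n2⇒n3  emit P1@[1:2]
[3] read 'e'  n3⇒n5 (via fail)  emit P0@[3:3]
[4] read 'e'  n5⇒n6  emit P0@[4:4],P3@[3:4]
[5] read 'e'  n6⇒n7  emit P0@[5:5],P2@[2:5],P3@[4:5]
[6] read 'a'  n7⇒n2 (via fail)
[7] read 'a'  n2⇒n2 (via fail)
[8] read 'c'  n2⇒n3  emit P1@[7:8]
[9] read 'a'  n3⇒n2 (via fail)
[10] read 'a'  n2⇒n2 (via fail)
[11] read 'e'  n2⇒n1 (via fail)  emit P0@[11:11]
[12] read 'e'  n1⇒n8  emit P0@[12:12],P3@[11:12]
[13] read 'c'  n8⇒n4 (via fail)
[14] read 'c'  n4⇒n4 (via fail)
[15] read 'e'  n4⇒n5  emit P0@[15:15]
[16] read 'e'  n5⇒n6  emit P0@[16:16],P3@[15:16]
[17] read 'e'  n6⇒n7  emit P0@[17:17],P2@[14:17],P3@[16:17]
[18] read 'a'  n7⇒n2 (via fail)
[19] read 'c'  n2⇒n3  emit P1@[18:19]
[20] read 'e'  n3⇒n5 (via fail)  emit P0@[20:20]
[21] read 'c'  n5⇒n4 (via fail)
[22] read 'b'  n4⇒n0 (via fail)
[23] read 'd'  n0⇒n0
[24] read 'a'  n0⇒n2
[25] read 'd'  n2⇒n0 (via fail)
[26] read 'd'  n0⇒n0
[27] read 'd'  n0⇒n0
[28] read 'c'  n0⇒n4
[29] read 'a'  n4⇒n2 (via fail)
[30] read 'b'  n2⇒n0 (via fail)
[31] read 'c'  n0⇒n4
[32] read 'c'  n4⇒n4 (via fail)
[33] read 'e'  n4⇒n5  emit P0@[33:33]
[34] read 'e'  n5⇒n6  emit P0@[34:34],P3@[33:34]
[35] read 'e'  n6⇒n7  emit P0@[35:35],P2@[32:35],P3@[34:35]
[36] read 'e'  n7⇒n8 (via fail)  emit P0@[36:36],P3@[35:36]
[37] read 'e'  n8⇒n8 (via fail)  emit P0@[37:37],P3@[36:37]
[38] read 'a'  n8⇒n2 (via fail)
[39] read 'e'  n2⇒n1 (via fail)  emit P0@[39:39]
[40] read 'e'  n1⇒n8  emit P0@[40:40],P3@[39:40]
[41] read 'e'  n8⇒n8 (via fail)  emit P0@[41:41],P3@[40:41]
[42] read 'a'  n8⇒n2 (via fail)
[43] read 'd'  n2⇒n0 (via fail)
[44] read 'a'  n0⇒n2
[45] read 'c'  n2⇒n3  emit P1@[44:45]
[46] read 'a'  n3⇒n2 (via fail)
[47] read 'a'  n2⇒n2 (via fail)
[48] read 'c'  n2⇒n3  emit P1@[47:48]
[49] read 'b'  n3⇒n0 (via fail)
[50] read 'c'  n0⇒n4
[51] read 'c'  n4⇒n4 (via fail)
[52] read 'c'  n4⇒n4 (via fail)
[53] read 'e'  n4⇒n5  emit P0@[53:53]
[54] read 'e'  n5⇒n6  emit P0@[54:54],P3@[53:54]
[55] read 'e'  n6⇒n7  emit P0@[55:55],P2@[52:55],P3@[54:55]
[56] read 'e'  n7⇒n8 (via fail)  emit P0@[56:56],P3@[55:56]
[57] read 'b'  n8⇒n0 (via fail)
[58] read 'b'  n0⇒n0
[59] read 'b'  n0⇒n0
[60] read 'e'  n0⇒n1  emit P0@[60:60]
[61] read 'e'  n1⇒n8  emit P0@[61:61],P3@[60:61]
[62] read 'c'  n8⇒n4 (via fail)

All matches (sorted): [[0,0],[2,1],[3,0],[4,0],[4,3],[5,0],[5,2],[5,3],[8,1],[11,0],[12,0],[12,3],[15,0],[16,0],[16,3],[17,0],[17,2],[17,3],[19,1],[20,0],[33,0],[34,0],[34,3],[35,0],[35,2],[35,3],[36,0],[36,3],[37,0],[37,3],[39,0],[40,0],[40,3],[41,0],[41,3],[45,1],[48,1],[53,0],[54,0],[54,3],[55,0],[55,2],[55,3],[56,0],[56,3],[60,0],[61,0],[61,3]]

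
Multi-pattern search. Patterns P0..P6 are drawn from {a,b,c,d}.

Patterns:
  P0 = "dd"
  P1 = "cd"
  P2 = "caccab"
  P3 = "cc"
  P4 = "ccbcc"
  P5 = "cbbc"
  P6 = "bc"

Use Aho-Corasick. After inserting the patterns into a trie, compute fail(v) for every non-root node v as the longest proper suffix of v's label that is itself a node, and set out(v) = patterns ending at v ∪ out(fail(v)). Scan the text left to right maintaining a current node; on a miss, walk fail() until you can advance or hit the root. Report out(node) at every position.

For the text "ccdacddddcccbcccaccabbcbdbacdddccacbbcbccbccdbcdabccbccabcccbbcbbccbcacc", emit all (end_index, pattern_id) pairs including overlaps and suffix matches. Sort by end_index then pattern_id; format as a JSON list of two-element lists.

Construct AC machine:
Trie nodes:
  n0 'ε': b→17 c→3 d→1
  n1 'd': d→2
  n2 'dd': ·  [P0 ends]
  n3 'c': a→5 b→14 c→10 d→4
  n4 'cd': ·  [P1 ends]
  n5 'ca': c→6
  n6 'cac': c→7
  n7 'cacc': a→8
  n8 'cacca': b→9
  n9 'caccab': ·  [P2 ends]
  n10 'cc': b→11  [P3 ends]
  n11 'ccb': c→12
  n12 'ccbc': c→13
  n13 'ccbcc': ·  [P4 ends]
  n14 'cb': b→15
  n15 'cbb': c→16
  n16 'cbbc': ·  [P5 ends]
  n17 'b': c→18
  n18 'bc': ·  [P6 ends]

Failure links (BFS by depth):
  fail(1) 'd': from fail(0)=0 chase 'd': 0 ⇒ 0;  out=∅∪out(0)=∅
  fail(3) 'c': from fail(0)=0 chase 'c': 0 ⇒ 0;  out=∅∪out(0)=∅
  fail(17) 'b': from fail(0)=0 chase 'b': 0 ⇒ 0;  out=∅∪out(0)=∅
  fail(2) 'dd': from fail(1)=0 chase 'd': 0 ⇒ 1;  out={0}∪out(1)={0}
  fail(4) 'cd': from fail(3)=0 chase 'd': 0 ⇒ 1;  out={1}∪out(1)={1}
  fail(5) 'ca': from fail(3)=0 chase 'a': 0 ⇒ 0;  out=∅∪out(0)=∅
  fail(10) 'cc': from fail(3)=0 chase 'c': 0 ⇒ 3;  out={3}∪out(3)={3}
  fail(14) 'cb': from fail(3)=0 chase 'b': 0 ⇒ 17;  out=∅∪out(17)=∅
  fail(18) 'bc': from fail(17)=0 chase 'c': 0 ⇒ 3;  out={6}∪out(3)={6}
  fail(6) 'cac': from fail(5)=0 chase 'c': 0 ⇒ 3;  out=∅∪out(3)=∅
  fail(11) 'ccb': from fail(10)=3 chase 'b': 3 ⇒ 14;  out=∅∪out(14)=∅
  fail(15) 'cbb': from fail(14)=17 chase 'b': 17→0 ⇒ 17;  out=∅∪out(17)=∅
  fail(7) 'cacc': from fail(6)=3 chase 'c': 3 ⇒ 10;  out=∅∪out(10)={3}
  fail(12) 'ccbc': from fail(11)=14 chase 'c': 14→17 ⇒ 18;  out=∅∪out(18)={6}
  fail(16) 'cbbc': from fail(15)=17 chase 'c': 17 ⇒ 18;  out={5}∪out(18)={5,6}
  fail(8) 'cacca': from fail(7)=10 chase 'a': 10→3 ⇒ 5;  out=∅∪out(5)=∅
  fail(13) 'ccbcc': from fail(12)=18 chase 'c': 18→3 ⇒ 10;  out={4}∪out(10)={3,4}
  fail(9) 'caccab': from fail(8)=5 chase 'b': 5→0 ⇒ 17;  out={2}∪out(17)={2}

Text stream:
i=0 'c': node 0→3
i=1 'c': node 3→10  emit P3@[0:1]
i=2 'd': node 10→4 (fail-walked)  emit P1@[1:2]
i=3 'a': node 4→0 (fail-walked)
i=4 'c': node 0→3
i=5 'd': node 3→4  emit P1@[4:5]
i=6 'd': node 4→2 (fail-walked)  emit P0@[5:6]
i=7 'd': node 2→2 (fail-walked)  emit P0@[6:7]
i=8 'd': node 2→2 (fail-walked)  emit P0@[7:8]
i=9 'c': node 2→3 (fail-walked)
i=10 'c': node 3→10  emit P3@[9:10]
i=11 'c': node 10→10 (fail-walked)  emit P3@[10:11]
i=12 'b': node 10→11
i=13 'c': node 11→12  emit P6@[12:13]
i=14 'c': node 12→13  emit P3@[13:14],P4@[10:14]
i=15 'c': node 13→10 (fail-walked)  emit P3@[14:15]
i=16 'a': node 10→5 (fail-walked)
i=17 'c': node 5→6
i=18 'c': node 6→7  emit P3@[17:18]
i=19 'a': node 7→8
i=20 'b': node 8→9  emit P2@[15:20]
i=21 'b': node 9→17 (fail-walked)
i=22 'c': node 17→18  emit P6@[21:22]
i=23 'b': node 18→14 (fail-walked)
i=24 'd': node 14→1 (fail-walked)
i=25 'b': node 1→17 (fail-walked)
i=26 'a': node 17→0 (fail-walked)
i=27 'c': node 0→3
i=28 'd': node 3→4  emit P1@[27:28]
i=29 'd': node 4→2 (fail-walked)  emit P0@[28:29]
i=30 'd': node 2→2 (fail-walked)  emit P0@[29:30]
i=31 'c': node 2→3 (fail-walked)
i=32 'c': node 3→10  emit P3@[31:32]
i=33 'a': node 10→5 (fail-walked)
i=34 'c': node 5→6
i=35 'b': node 6→14 (fail-walked)
i=36 'b': node 14→15
i=37 'c': node 15→16  emit P5@[34:37],P6@[36:37]
i=38 'b': node 16→14 (fail-walked)
i=39 'c': node 14→18 (fail-walked)  emit P6@[38:39]
i=40 'c': node 18→10 (fail-walked)  emit P3@[39:40]
i=41 'b': node 10→11
i=42 'c': node 11→12  emit P6@[41:42]
i=43 'c': node 12→13  emit P3@[42:43],P4@[39:43]
i=44 'd': node 13→4 (fail-walked)  emit P1@[43:44]
i=45 'b': node 4→17 (fail-walked)
i=46 'c': node 17→18  emit P6@[45:46]
i=47 'd': node 18→4 (fail-walked)  emit P1@[46:47]
i=48 'a': node 4→0 (fail-walked)
i=49 'b': node 0→17
i=50 'c': node 17→18  emit P6@[49:50]
i=51 'c': node 18→10 (fail-walked)  emit P3@[50:51]
i=52 'b': node 10→11
i=53 'c': node 11→12  emit P6@[52:53]
i=54 'c': node 12→13  emit P3@[53:54],P4@[50:54]
i=55 'a': node 13→5 (fail-walked)
i=56 'b': node 5→17 (fail-walked)
i=57 'c': node 17→18  emit P6@[56:57]
i=58 'c': node 18→10 (fail-walked)  emit P3@[57:58]
i=59 'c': node 10→10 (fail-walked)  emit P3@[58:59]
i=60 'b': node 10→11
i=61 'b': node 11→15 (fail-walked)
i=62 'c': node 15→16  emit P5@[59:62],P6@[61:62]
i=63 'b': node 16→14 (fail-walked)
i=64 'b': node 14→15
i=65 'c': node 15→16  emit P5@[62:65],P6@[64:65]
i=66 'c': node 16→10 (fail-walked)  emit P3@[65:66]
i=67 'b': node 10→11
i=68 'c': node 11→12  emit P6@[67:68]
i=69 'a': node 12→5 (fail-walked)
i=70 'c': node 5→6
i=71 'c': node 6→7  emit P3@[70:71]

Matches: [[1,3],[2,1],[5,1],[6,0],[7,0],[8,0],[10,3],[11,3],[13,6],[14,3],[14,4],[15,3],[18,3],[20,2],[22,6],[28,1],[29,0],[30,0],[32,3],[37,5],[37,6],[39,6],[40,3],[42,6],[43,3],[43,4],[44,1],[46,6],[47,1],[50,6],[51,3],[53,6],[54,3],[54,4],[57,6],[58,3],[59,3],[62,5],[62,6],[65,5],[65,6],[66,3],[68,6],[71,3]]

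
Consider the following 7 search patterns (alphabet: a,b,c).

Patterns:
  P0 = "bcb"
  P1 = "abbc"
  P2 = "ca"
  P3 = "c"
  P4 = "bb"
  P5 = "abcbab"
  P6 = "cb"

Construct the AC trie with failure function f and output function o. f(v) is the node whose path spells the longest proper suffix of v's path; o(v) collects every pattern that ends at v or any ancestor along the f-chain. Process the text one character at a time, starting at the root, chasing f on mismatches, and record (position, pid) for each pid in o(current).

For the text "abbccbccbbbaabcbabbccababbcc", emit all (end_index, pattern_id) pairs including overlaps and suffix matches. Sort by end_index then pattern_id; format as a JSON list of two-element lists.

Build automaton:
Trie nodes:
  n0 'ε': a→4 b→1 c→8
  n1 'b': b→10 c→2
  n2 'bc': b→3
  n3 'bcb': ·  ←P0
  n4 'a': b→5
  n5 'ab': b→6 c→11
  n6 'abb': c→7
  n7 'abbc': ·  ←P1
  n8 'c': a→9 b→15  ←P3
  n9 'ca': ·  ←P2
  n10 'bb': ·  ←P4
  n11 'abc': b→12
  n12 'abcb': a→13
  n13 'abcba': b→14
  n14 'abcbab': ·  ←P5
  n15 'cb': ·  ←P6

Failure links (BFS by depth):
  fail(1) 'b': from fail(0)=0 chase 'b': 0 ⇒ 0;  out=∅∪out(0)=∅
  fail(4) 'a': from fail(0)=0 chase 'a': 0 ⇒ 0;  out=∅∪out(0)=∅
  fail(8) 'c': from fail(0)=0 chase 'c': 0 ⇒ 0;  out={3}∪out(0)={3}
  fail(2) 'bc': from fail(1)=0 chase 'c': 0 ⇒ 8;  out=∅∪out(8)={3}
  fail(5) 'ab': from fail(4)=0 chase 'b': 0 ⇒ 1;  out=∅∪out(1)=∅
  fail(9) 'ca': from fail(8)=0 chase 'a': 0 ⇒ 4;  out={2}∪out(4)={2}
  fail(10) 'bb': from fail(1)=0 chase 'b': 0 ⇒ 1;  out={4}∪out(1)={4}
  fail(15) 'cb': from fail(8)=0 chase 'b': 0 ⇒ 1;  out={6}∪out(1)={6}
  fail(3) 'bcb': from fail(2)=8 chase 'b': 8 ⇒ 15;  out={0}∪out(15)={0,6}
  fail(6) 'abb': from fail(5)=1 chase 'b': 1 ⇒ 10;  out=∅∪out(10)={4}
  fail(11) 'abc': from fail(5)=1 chase 'c': 1 ⇒ 2;  out=∅∪out(2)={3}
  fail(7) 'abbc': from fail(6)=10 chase 'c': 10→1 ⇒ 2;  out={1}∪out(2)={1,3}
  fail(12) 'abcb': from fail(11)=2 chase 'b': 2 ⇒ 3;  out=∅∪out(3)={0,6}
  fail(13) 'abcba': from fail(12)=3 chase 'a': 3→15→1→0 ⇒ 4;  out=∅∪out(4)=∅
  fail(14) 'abcbab': from fail(13)=4 chase 'b': 4 ⇒ 5;  out={5}∪out(5)={5}

Run:
[0] read 'a'  n0⇒n4
[1] read 'b'  n4⇒n5
[2] read 'b'  n5⇒n6  emit P4@[1:2]
[3] read 'c'  n6⇒n7  emit P1@[0:3],P3@[3:3]
[4] read 'c'  n7⇒n8 ·f  emit P3@[4:4]
[5] read 'b'  n8⇒n15  emit P6@[4:5]
[6] read 'c'  n15⇒n2 ·f  emit P3@[6:6]
[7] read 'c'  n2⇒n8 ·f  emit P3@[7:7]
[8] read 'b'  n8⇒n15  emit P6@[7:8]
[9] read 'b'  n15⇒n10 ·f  emit P4@[8:9]
[10] read 'b'  n10⇒n10 ·f  emit P4@[9:10]
[11] read 'a'  n10⇒n4 ·f
[12] read 'a'  n4⇒n4 ·f
[13] read 'b'  n4⇒n5
[14] read 'c'  n5⇒n11  emit P3@[14:14]
[15] read 'b'  n11⇒n12  emit P0@[13:15],P6@[14:15]
[16] read 'a'  n12⇒n13
[17] read 'b'  n13⇒n14  emit P5@[12:17]
[18] read 'b'  n14⇒n6 ·f  emit P4@[17:18]
[19] read 'c'  n6⇒n7  emit P1@[16:19],P3@[19:19]
[20] read 'c'  n7⇒n8 ·f  emit P3@[20:20]
[21] read 'a'  n8⇒n9  emit P2@[20:21]
[22] read 'b'  n9⇒n5 ·f
[23] read 'a'  n5⇒n4 ·f
[24] read 'b'  n4⇒n5
[25] read 'b'  n5⇒n6  emit P4@[24:25]
[26] read 'c'  n6⇒n7  emit P1@[23:26],P3@[26:26]
[27] read 'c'  n7⇒n8 ·f  emit P3@[27:27]

Result: [[2,4],[3,1],[3,3],[4,3],[5,6],[6,3],[7,3],[8,6],[9,4],[10,4],[14,3],[15,0],[15,6],[17,5],[18,4],[19,1],[19,3],[20,3],[21,2],[25,4],[26,1],[26,3],[27,3]]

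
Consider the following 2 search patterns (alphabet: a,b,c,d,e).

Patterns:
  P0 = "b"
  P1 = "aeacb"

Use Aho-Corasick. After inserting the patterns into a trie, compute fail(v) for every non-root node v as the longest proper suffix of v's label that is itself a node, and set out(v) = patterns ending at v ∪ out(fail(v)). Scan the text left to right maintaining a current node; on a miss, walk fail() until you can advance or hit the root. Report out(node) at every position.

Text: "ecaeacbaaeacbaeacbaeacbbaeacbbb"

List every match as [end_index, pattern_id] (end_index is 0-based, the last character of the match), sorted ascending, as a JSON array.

Build:
Trie (insert patterns):
  n0 'ε': a→2 b→1
  n1 'b': ·  [P0 ends]
  n2 'a': e→3
  n3 'ae': a→4
  n4 'aea': c→5
  n5 'aeac': b→6
  n6 'aeacb': ·  [P1 ends]

Failure links (BFS by depth):
  n1('b'): parent n0 fail=0; on 'b' 0 → fail=0;  out {0}∪∅={0}
  n2('a'): parent n0 fail=0; on 'a' 0 → fail=0;  out ∅∪∅=∅
  n3('ae'): parent n2 fail=0; on 'e' 0 → fail=0;  out ∅∪∅=∅
  n4('aea'): parent n3 fail=0; on 'a' 0 → fail=2;  out ∅∪∅=∅
  n5('aeac'): parent n4 fail=2; on 'c' 2→0 → fail=0;  out ∅∪∅=∅
  n6('aeacb'): parent n5 fail=0; on 'b' 0 → fail=1;  out {1}∪{0}={0,1}

Text stream:
pos 0 'e': at 0
pos 1 'c': at 0
pos 2 'a': at 2
pos 3 'e': at 3
pos 4 'a': at 4
pos 5 'c': at 5
pos 6 'b': at 6  ** P0@[6:6],P1@[2:6]
pos 7 'a': at 2 (fail-walked)
pos 8 'a': at 2 (fail-walked)
pos 9 'e': at 3
pos 10 'a': at 4
pos 11 'c': at 5
pos 12 'b': at 6  ** P0@[12:12],P1@[8:12]
pos 13 'a': at 2 (fail-walked)
pos 14 'e': at 3
pos 15 'a': at 4
pos 16 'c': at 5
pos 17 'b': at 6  ** P0@[17:17],P1@[13:17]
pos 18 'a': at 2 (fail-walked)
pos 19 'e': at 3
pos 20 'a': at 4
pos 21 'c': at 5
pos 22 'b': at 6  ** P0@[22:22],P1@[18:22]
pos 23 'b': at 1 (fail-walked)  ** P0@[23:23]
pos 24 'a': at 2 (fail-walked)
pos 25 'e': at 3
pos 26 'a': at 4
pos 27 'c': at 5
pos 28 'b': at 6  ** P0@[28:28],P1@[24:28]
pos 29 'b': at 1 (fail-walked)  ** P0@[29:29]
pos 30 'b': at 1 (fail-walked)  ** P0@[30:30]

Matches: [[6,0],[6,1],[12,0],[12,1],[17,0],[17,1],[22,0],[22,1],[23,0],[28,0],[28,1],[29,0],[30,0]]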